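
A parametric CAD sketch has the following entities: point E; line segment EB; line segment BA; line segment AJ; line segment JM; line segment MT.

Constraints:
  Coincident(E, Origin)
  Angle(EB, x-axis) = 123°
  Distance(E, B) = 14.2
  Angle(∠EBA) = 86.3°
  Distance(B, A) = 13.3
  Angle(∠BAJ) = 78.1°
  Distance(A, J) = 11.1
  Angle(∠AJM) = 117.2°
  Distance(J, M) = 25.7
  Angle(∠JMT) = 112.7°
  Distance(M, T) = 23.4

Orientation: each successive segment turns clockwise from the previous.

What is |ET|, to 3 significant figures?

32.7

E is at the origin; EB runs at 123.0° with length 14.2, so B = (-7.73, 11.9). ∠EBA = 86.3° gives BA at 29.3° from the x-axis; with |BA| = 13.3, A = (3.86, 18.4). ∠BAJ = 78.1° gives AJ at -72.6° from the x-axis; with |AJ| = 11.1, J = (7.18, 7.83). ∠AJM = 117.2° gives JM at -135° from the x-axis; with |JM| = 25.7, M = (-11.1, -10.2). ∠JMT = 112.7° gives MT at 157° from the x-axis; with |MT| = 23.4, T = (-32.7, -1.19). Then |ET| = |T − E| = 32.7.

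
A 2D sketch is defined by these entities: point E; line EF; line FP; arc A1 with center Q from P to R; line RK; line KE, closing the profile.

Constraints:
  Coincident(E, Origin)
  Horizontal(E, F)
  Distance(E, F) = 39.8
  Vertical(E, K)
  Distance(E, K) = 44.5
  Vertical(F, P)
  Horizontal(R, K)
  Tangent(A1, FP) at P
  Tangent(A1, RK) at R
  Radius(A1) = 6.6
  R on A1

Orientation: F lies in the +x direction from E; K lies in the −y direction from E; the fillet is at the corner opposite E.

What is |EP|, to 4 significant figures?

54.96

The virtual corner opposite E is at (39.80, -44.50). The tangent condition forces QP to be normal to FP and the tangent condition forces QR to be normal to RK, with radius 6.6, so the center Q sits 6.6 in from both sides at Q = (33.20, -37.90). That places the tangent points at P = (39.80, -37.90) on FP and R = (33.20, -44.50) on RK. Then |EP| = |P − E| = 54.96.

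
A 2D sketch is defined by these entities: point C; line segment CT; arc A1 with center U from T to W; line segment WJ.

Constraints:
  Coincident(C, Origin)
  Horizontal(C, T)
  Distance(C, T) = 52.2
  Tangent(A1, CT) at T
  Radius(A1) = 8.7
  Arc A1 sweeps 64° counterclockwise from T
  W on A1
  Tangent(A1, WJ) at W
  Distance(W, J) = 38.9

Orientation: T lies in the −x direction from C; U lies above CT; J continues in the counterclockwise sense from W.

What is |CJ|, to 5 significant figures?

48.320

On A1, T sits at bearing -90° from U; a 64° counterclockwise sweep puts W at bearing -26°, so W = U + 8.7·(cos -26°, sin -26°) = (-44.380, 4.8862). Tangency of A1 to WJ means the radius UW is perpendicular to WJ, so WJ runs along (−sin -26°, cos -26°); with |WJ| = 38.9, J = (-27.328, 39.849). Then |CJ| = |J − C| = 48.320.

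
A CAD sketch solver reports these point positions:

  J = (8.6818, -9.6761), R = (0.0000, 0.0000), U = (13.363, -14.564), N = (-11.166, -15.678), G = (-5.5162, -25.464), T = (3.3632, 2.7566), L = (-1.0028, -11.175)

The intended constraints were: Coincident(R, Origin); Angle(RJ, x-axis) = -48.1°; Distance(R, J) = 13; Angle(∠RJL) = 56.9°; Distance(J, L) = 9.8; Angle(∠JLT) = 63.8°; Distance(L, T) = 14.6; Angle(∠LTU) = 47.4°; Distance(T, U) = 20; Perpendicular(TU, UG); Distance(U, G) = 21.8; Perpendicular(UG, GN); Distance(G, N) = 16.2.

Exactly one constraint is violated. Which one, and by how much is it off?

Distance(G, N) = 16.2 — off by 4.90.

R = (0.00, 0.00) ✓; RJ at -48.10° ✓; |RJ| = 13.00 ✓; ∠RJL = 56.90° ✓; |JL| = 9.800 ✓; ∠JLT = 63.80° ✓; |LT| = 14.60 ✓; ∠LTU = 47.40° ✓; |TU| = 20.00 ✓; ∠(TU, UG) = 90.00° ✓; |UG| = 21.80 ✓; ∠(UG, GN) = 90.00° ✓; |GN| = 11.30 ✗.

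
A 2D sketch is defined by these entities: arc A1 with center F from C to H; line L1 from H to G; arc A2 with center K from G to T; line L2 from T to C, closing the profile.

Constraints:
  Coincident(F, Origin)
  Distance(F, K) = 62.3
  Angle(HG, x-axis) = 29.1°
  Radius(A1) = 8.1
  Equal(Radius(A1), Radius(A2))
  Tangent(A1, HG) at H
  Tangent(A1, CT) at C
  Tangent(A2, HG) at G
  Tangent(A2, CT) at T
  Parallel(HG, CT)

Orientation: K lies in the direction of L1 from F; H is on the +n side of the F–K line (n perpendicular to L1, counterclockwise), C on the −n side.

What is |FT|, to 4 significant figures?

62.82

The slot axis is L1's direction at 29.1°, so u = (cos 29.1°, sin 29.1°) = (0.8738, 0.4863) and n = (−sin 29.1°, cos 29.1°) = (-0.4863, 0.8738). F is at the origin and K lies 62.3 along u from F, so K = 62.3·u = (54.44, 30.30). Tangency of A1 to both parallel lines with radius 8.1 puts H and C at F ± 8.1·n: H = (-3.939, 7.078), C = (3.939, -7.078). Equal radii place G and T the same way about K: G = K + 8.1·n = (50.50, 37.38), T = K − 8.1·n = (58.38, 23.22). Then |FT| = |T − F| = 62.82.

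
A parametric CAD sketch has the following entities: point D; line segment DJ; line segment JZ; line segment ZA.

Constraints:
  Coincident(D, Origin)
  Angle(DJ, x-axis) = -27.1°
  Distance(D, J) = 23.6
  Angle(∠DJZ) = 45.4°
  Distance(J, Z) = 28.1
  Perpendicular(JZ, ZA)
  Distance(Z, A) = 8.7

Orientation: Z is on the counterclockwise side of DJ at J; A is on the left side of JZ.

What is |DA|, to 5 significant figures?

14.092

∠DJZ = 45.4°, so JZ runs at -27.1° + (180° − 45.4°) = 107.50° from the x-axis; with |JZ| = 28.1, Z = J + 28.1·(cos 107.50°, sin 107.50°) = (12.559, 16.049). JZ ⟂ ZA; with |ZA| = 8.7 on the left of JZ, A = Z + 8.7·(-0.95372, -0.30071) = (4.2619, 13.432). Then |DA| = |A − D| = 14.092.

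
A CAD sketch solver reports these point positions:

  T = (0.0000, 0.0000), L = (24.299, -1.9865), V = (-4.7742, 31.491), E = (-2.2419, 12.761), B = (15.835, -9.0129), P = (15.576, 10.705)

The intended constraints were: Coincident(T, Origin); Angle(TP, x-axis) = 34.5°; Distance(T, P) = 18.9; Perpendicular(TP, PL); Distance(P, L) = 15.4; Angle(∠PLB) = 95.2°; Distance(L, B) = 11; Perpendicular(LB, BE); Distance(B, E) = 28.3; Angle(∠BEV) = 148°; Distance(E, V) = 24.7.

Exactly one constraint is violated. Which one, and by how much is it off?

Distance(E, V) = 24.7 — off by 5.80.

T = (0.00, 0.00) ✓; TP at 34.50° ✓; |TP| = 18.90 ✓; ∠(TP, PL) = 90.00° ✓; |PL| = 15.40 ✓; ∠PLB = 95.20° ✓; |LB| = 11.00 ✓; ∠(LB, BE) = 90.00° ✓; |BE| = 28.30 ✓; ∠BEV = 148.0° ✓; |EV| = 18.90 ✗.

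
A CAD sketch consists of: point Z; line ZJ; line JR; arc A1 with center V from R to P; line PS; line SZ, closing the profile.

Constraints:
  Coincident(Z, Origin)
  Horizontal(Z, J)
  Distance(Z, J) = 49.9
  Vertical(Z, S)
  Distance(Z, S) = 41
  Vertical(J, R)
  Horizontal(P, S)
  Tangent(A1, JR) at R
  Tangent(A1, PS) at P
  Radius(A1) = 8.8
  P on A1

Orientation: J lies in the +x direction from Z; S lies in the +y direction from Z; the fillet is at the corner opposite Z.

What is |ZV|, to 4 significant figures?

52.21

Z is at the origin; Z and J share the same y with |ZJ| = 49.9 and J on the +x side, so J = (49.90, 0.000). ZS is vertical with |ZS| = 41.0 and S on the +y side, so S = (0.000, 41.00). The virtual corner opposite Z is at (49.90, 41.00). The tangent condition forces VR to be normal to JR and since A1 is tangent to PS there, VP ⟂ PS, with radius 8.8, so the center V sits 8.8 in from both sides at V = (41.10, 32.20). Then |ZV| = |V − Z| = 52.21.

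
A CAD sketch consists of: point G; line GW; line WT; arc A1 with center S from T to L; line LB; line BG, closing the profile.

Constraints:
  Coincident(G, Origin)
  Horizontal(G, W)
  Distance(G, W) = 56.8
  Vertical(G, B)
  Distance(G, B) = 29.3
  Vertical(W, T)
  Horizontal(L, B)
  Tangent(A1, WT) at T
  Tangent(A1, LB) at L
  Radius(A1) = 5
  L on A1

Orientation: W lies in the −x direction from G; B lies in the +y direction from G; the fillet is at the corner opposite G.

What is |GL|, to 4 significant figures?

59.51

G is at the origin; GW is horizontal with |GW| = 56.8 and W on the −x side, so W = (-56.80, 0.000). G and B share the same x with |GB| = 29.3 and B on the +y side, so B = (0.000, 29.30). The virtual corner opposite G is at (-56.80, 29.30). The tangent condition forces ST to be normal to WT and since A1 is tangent to LB there, SL ⟂ LB, with radius 5.0, so the center S sits 5.0 in from both sides at S = (-51.80, 24.30). That places the tangent points at T = (-56.80, 24.30) on WT and L = (-51.80, 29.30) on LB. Then |GL| = |L − G| = 59.51.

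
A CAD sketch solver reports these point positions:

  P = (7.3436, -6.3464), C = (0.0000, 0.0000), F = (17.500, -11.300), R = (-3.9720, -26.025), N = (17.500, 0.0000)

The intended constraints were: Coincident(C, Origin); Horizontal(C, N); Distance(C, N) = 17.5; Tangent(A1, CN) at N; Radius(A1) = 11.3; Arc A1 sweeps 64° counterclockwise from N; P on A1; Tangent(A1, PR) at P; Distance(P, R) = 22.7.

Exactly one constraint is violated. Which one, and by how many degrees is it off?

Tangent(A1, PR) at P — off by 3.90°.

C = (0.00, 0.00) ✓; C.y = 0.00, N.y = 0.00 ✓; |CN| = 17.50 ✓; ∠(FN, NC) = 90.00° ✓; |FN| = 11.30 ✓; bearing(F→P) − bearing(F→N) = 64.00° ✓; |FP| = 11.30 ✓; ∠(FP, PR) = 93.90° ✗; |PR| = 22.70 ✓.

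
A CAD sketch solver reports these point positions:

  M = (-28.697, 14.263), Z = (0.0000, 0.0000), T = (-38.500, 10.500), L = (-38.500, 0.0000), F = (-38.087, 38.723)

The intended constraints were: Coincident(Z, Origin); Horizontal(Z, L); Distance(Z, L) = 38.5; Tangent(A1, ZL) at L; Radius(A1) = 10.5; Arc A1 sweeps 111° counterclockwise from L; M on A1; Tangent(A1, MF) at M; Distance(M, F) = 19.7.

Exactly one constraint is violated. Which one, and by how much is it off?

Distance(M, F) = 19.7 — off by 6.50.

Z = (0.00, 0.00) ✓; Z.y = 0.00, L.y = 0.00 ✓; |ZL| = 38.50 ✓; ∠(TL, LZ) = 90.00° ✓; |TL| = 10.50 ✓; bearing(T→M) − bearing(T→L) = 111.0° ✓; |TM| = 10.50 ✓; ∠(TM, MF) = 90.00° ✓; |MF| = 26.20 ✗.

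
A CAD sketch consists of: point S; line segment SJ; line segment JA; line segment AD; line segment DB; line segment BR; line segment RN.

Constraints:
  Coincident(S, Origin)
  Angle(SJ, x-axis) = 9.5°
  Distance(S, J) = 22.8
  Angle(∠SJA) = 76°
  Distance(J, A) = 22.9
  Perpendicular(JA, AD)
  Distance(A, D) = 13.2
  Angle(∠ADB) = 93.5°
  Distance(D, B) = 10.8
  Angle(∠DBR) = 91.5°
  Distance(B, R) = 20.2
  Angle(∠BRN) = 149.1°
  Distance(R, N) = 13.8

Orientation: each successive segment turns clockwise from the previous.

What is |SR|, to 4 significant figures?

28.80

∠ADB = 93.5° gives DB at 89.00° from the x-axis; with |DB| = 10.8, B = (7.720, -7.232). ∠DBR = 91.5° gives BR at 0.5000° from the x-axis; with |BR| = 20.2, R = (27.92, -7.056). Then |SR| = |R − S| = 28.80.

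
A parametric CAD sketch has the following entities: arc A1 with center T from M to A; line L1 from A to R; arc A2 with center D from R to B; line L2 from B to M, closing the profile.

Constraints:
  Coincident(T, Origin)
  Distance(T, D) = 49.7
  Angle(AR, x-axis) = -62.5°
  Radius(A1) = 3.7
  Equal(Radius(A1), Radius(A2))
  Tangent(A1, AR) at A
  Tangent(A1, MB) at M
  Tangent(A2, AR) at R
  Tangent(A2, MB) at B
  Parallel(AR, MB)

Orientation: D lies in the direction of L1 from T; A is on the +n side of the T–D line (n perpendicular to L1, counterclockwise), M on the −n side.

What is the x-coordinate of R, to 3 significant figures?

26.2

The slot axis is L1's direction at -62.5°, so u = (cos -62.5°, sin -62.5°) = (0.462, -0.887) and n = (−sin -62.5°, cos -62.5°) = (0.887, 0.462). T is at the origin and D lies 49.7 along u from T, so D = 49.7·u = (22.9, -44.1). Tangency of A1 to both parallel lines with radius 3.7 puts A and M at T ± 3.7·n: A = (3.28, 1.71), M = (-3.28, -1.71). Equal radii place R and B the same way about D: R = D + 3.7·n = (26.2, -42.4), B = D − 3.7·n = (19.7, -45.8). So R.x = 26.2.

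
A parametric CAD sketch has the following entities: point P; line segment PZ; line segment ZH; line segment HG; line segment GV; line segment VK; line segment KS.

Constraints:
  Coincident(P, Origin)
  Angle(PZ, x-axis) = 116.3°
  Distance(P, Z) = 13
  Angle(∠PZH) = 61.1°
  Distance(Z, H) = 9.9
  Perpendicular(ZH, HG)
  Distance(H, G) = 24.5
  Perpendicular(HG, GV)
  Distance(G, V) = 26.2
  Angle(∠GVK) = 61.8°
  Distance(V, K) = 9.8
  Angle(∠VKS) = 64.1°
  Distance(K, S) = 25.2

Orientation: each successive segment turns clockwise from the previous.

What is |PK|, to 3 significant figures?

18.5

HG ⟂ GV, so GV runs at 177°; with |GV| = 26.2, V = (-23.2, -12.1). ∠GVK = 61.8° gives VK at 59.2° from the x-axis; with |VK| = 9.8, K = (-18.1, -3.66). Then |PK| = |K − P| = 18.5.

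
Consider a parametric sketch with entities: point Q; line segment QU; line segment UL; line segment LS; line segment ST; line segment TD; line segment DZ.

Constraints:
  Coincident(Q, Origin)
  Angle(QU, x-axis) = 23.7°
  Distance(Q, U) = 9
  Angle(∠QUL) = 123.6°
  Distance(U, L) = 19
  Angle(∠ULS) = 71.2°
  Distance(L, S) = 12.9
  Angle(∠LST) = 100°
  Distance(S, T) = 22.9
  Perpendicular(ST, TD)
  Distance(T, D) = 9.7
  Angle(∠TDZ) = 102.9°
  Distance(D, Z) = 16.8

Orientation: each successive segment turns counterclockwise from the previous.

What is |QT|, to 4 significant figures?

3.058

Q is at the origin; QU runs at 23.7° with length 9.0, so U = (8.241, 3.618). ∠QUL = 123.6° gives UL at 80.10° from the x-axis; with |UL| = 19.0, L = (11.51, 22.33). ∠ULS = 71.2° gives LS at -171.1° from the x-axis; with |LS| = 12.9, S = (-1.237, 20.34). ∠LST = 100.0° gives ST at -91.10° from the x-axis; with |ST| = 22.9, T = (-1.677, -2.557). Then |QT| = |T − Q| = 3.058.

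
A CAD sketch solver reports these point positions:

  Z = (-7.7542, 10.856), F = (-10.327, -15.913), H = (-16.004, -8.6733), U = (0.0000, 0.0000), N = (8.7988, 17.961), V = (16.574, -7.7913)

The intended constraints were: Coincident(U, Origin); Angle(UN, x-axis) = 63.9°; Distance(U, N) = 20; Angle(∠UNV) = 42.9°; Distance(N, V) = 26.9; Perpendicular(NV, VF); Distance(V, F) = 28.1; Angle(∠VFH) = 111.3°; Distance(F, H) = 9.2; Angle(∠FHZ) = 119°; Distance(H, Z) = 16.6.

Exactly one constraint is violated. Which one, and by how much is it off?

Distance(H, Z) = 16.6 — off by 4.60.

U = (0.00, 0.00) ✓; UN at 63.90° ✓; |UN| = 20.00 ✓; ∠UNV = 42.90° ✓; |NV| = 26.90 ✓; ∠(NV, VF) = 90.00° ✓; |VF| = 28.10 ✓; ∠VFH = 111.3° ✓; |FH| = 9.200 ✓; ∠FHZ = 119.0° ✓; |HZ| = 21.20 ✗.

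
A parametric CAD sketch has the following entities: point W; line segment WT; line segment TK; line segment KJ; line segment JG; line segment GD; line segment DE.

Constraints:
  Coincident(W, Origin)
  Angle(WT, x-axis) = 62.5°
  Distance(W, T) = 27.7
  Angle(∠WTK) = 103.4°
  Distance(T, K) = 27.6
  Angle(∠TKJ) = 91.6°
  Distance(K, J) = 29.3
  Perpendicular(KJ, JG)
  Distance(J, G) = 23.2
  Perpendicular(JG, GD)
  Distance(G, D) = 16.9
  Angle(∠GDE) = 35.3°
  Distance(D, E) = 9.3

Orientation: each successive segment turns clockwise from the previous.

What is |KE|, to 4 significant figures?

26.78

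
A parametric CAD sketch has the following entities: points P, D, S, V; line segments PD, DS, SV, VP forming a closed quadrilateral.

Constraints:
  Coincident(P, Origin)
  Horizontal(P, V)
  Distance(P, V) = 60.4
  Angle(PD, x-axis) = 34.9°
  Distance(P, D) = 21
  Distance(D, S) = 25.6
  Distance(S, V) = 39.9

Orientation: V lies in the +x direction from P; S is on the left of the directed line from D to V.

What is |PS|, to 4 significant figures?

46.36

Checks: |DS| = 25.60 ✓; |SV| = 39.90 ✓.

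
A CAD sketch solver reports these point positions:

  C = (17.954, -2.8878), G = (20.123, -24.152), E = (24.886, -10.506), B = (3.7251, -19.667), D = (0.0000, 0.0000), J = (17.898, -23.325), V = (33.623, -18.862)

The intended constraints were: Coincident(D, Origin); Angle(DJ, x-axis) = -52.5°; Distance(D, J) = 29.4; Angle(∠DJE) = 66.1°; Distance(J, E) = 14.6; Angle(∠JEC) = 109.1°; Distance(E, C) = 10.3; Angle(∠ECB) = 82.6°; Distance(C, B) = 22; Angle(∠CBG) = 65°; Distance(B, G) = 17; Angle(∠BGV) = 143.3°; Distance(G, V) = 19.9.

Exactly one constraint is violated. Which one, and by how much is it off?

Distance(G, V) = 19.9 — off by 5.40.

D = (0.00, 0.00) ✓; DJ at -52.50° ✓; |DJ| = 29.40 ✓; ∠DJE = 66.10° ✓; |JE| = 14.60 ✓; ∠JEC = 109.1° ✓; |EC| = 10.30 ✓; ∠ECB = 82.60° ✓; |CB| = 22.00 ✓; ∠CBG = 65.00° ✓; |BG| = 17.00 ✓; ∠BGV = 143.3° ✓; |GV| = 14.50 ✗.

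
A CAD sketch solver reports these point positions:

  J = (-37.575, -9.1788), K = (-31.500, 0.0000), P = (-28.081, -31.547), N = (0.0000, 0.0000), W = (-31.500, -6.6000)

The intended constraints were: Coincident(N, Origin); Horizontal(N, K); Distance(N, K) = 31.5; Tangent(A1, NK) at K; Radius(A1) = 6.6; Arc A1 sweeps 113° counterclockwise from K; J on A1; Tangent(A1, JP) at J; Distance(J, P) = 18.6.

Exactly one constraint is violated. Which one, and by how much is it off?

Distance(J, P) = 18.6 — off by 5.70.

N = (0.00, 0.00) ✓; N.y = 0.00, K.y = 0.00 ✓; |NK| = 31.50 ✓; ∠(WK, KN) = 90.00° ✓; |WK| = 6.600 ✓; bearing(W→J) − bearing(W→K) = 113.0° ✓; |WJ| = 6.600 ✓; ∠(WJ, JP) = 90.00° ✓; |JP| = 24.30 ✗.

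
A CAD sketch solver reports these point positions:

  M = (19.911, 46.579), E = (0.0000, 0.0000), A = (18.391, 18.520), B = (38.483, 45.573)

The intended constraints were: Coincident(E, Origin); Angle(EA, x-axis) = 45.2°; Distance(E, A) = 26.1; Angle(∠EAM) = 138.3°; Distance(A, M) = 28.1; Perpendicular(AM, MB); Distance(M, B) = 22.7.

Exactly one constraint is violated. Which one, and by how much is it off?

Distance(M, B) = 22.7 — off by 4.10.

E = (0.00, 0.00) ✓; EA at 45.20° ✓; |EA| = 26.10 ✓; ∠EAM = 138.3° ✓; |AM| = 28.10 ✓; ∠(AM, MB) = 90.00° ✓; |MB| = 18.60 ✗.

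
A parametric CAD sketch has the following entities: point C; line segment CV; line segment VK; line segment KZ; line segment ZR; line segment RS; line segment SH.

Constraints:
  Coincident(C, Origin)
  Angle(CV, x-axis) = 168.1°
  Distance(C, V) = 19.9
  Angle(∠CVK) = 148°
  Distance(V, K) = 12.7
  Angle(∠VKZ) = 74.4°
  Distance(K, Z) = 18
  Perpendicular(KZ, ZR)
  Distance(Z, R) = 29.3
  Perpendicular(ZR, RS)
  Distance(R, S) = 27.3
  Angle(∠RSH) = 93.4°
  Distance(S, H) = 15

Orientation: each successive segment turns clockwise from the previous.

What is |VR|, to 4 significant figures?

22.45

C is at the origin; CV runs at 168.1° with length 19.9, so V = (-19.47, 4.103). ∠CVK = 148.0° gives VK at 136.1° from the x-axis; with |VK| = 12.7, K = (-28.62, 12.91). ∠VKZ = 74.4° gives KZ at 30.50° from the x-axis; with |KZ| = 18.0, Z = (-13.11, 22.05). The perpendicularity gives ZR at right angles to KZ, so ZR runs at -59.50°; with |ZR| = 29.3, R = (1.757, -3.200). Then |VR| = |R − V| = 22.45.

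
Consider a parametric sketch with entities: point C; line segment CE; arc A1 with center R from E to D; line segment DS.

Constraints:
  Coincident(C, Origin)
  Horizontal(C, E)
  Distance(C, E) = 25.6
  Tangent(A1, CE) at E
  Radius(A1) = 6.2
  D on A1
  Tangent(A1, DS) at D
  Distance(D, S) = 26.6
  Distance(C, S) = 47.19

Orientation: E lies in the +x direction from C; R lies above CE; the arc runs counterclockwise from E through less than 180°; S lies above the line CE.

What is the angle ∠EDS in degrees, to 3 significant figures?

138°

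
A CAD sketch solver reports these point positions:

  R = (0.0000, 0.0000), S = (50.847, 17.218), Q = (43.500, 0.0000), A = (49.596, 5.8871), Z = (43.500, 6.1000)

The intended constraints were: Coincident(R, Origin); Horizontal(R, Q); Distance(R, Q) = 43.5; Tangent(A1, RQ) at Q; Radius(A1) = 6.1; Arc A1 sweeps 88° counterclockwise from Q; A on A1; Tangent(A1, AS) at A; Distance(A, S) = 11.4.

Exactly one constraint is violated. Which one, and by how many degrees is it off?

Tangent(A1, AS) at A — off by 4.30°.

R = (0.00, 0.00) ✓; R.y = 0.00, Q.y = 0.00 ✓; |RQ| = 43.50 ✓; ∠(ZQ, QR) = 90.00° ✓; |ZQ| = 6.100 ✓; bearing(Z→A) − bearing(Z→Q) = 88.00° ✓; |ZA| = 6.100 ✓; ∠(ZA, AS) = 94.30° ✗; |AS| = 11.40 ✓.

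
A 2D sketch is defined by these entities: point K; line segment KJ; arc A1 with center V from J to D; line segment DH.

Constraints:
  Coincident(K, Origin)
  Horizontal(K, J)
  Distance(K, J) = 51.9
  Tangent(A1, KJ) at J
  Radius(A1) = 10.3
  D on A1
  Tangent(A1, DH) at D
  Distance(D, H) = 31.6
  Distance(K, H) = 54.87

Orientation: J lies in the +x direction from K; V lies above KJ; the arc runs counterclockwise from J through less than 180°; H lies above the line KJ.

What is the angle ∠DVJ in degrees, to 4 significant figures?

134.0°

K is at the origin; K and J share the same y with |KJ| = 51.9 and J on the +x side, so J = (51.90, 0.000). The tangent condition forces VJ to be normal to KJ, so V = J + (0, 10.3) = (51.90, 10.30). Since VD ⟂ DH (tangency), |VH| = √(10.3² + 31.6²) = 33.24 regardless of where D sits on A1. So H lies on both circle(K, 54.87) and circle(V, 33.24); the above-KJ intersection is H = (37.36, 40.19). D is the foot of the tangent from H: D = (59.31, 17.45).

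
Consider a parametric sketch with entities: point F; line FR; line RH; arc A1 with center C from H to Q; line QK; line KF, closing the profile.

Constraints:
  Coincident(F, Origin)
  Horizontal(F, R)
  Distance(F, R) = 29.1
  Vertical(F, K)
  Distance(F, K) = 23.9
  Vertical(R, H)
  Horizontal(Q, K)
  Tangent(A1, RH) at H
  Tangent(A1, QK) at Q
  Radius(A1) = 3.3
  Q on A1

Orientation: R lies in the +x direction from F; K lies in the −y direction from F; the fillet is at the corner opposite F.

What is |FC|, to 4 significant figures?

33.02

F is at the origin; FR is horizontal with |FR| = 29.1 and R on the +x side, so R = (29.10, 0.000). F and K share the same x with |FK| = 23.9 and K on the −y side, so K = (0.000, -23.90). The virtual corner opposite F is at (29.10, -23.90). The tangent condition forces CH to be normal to RH and tangency of A1 to QK means the radius CQ is perpendicular to QK, with radius 3.3, so the center C sits 3.3 in from both sides at C = (25.80, -20.60). Then |FC| = |C − F| = 33.02.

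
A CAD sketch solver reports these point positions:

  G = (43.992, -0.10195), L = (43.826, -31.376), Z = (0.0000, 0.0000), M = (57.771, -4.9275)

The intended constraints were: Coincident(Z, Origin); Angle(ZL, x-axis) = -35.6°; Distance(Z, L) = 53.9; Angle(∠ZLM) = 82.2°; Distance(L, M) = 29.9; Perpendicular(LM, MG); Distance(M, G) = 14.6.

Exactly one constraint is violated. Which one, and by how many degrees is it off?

Perpendicular(LM, MG) — off by 8.50°.

Z = (0.00, 0.00) ✓; ZL at -35.60° ✓; |ZL| = 53.90 ✓; ∠ZLM = 82.20° ✓; |LM| = 29.90 ✓; ∠(LM, MG) = 98.50° ✗; |MG| = 14.60 ✓.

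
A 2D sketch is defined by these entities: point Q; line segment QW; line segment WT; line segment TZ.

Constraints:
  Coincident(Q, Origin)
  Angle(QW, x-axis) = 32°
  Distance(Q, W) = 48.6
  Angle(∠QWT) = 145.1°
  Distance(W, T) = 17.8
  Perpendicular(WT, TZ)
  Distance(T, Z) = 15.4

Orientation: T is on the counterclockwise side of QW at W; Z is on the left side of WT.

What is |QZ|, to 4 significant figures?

58.98

∠QWT = 145.1°, so WT runs at 32.0° + (180° − 145.1°) = 66.90° from the x-axis; with |WT| = 17.8, T = W + 17.8·(cos 66.90°, sin 66.90°) = (48.20, 42.13). WT is perpendicular to TZ; with |TZ| = 15.4 on the left of WT, Z = T + 15.4·(-0.9198, 0.3923) = (34.03, 48.17). Then |QZ| = |Z − Q| = 58.98.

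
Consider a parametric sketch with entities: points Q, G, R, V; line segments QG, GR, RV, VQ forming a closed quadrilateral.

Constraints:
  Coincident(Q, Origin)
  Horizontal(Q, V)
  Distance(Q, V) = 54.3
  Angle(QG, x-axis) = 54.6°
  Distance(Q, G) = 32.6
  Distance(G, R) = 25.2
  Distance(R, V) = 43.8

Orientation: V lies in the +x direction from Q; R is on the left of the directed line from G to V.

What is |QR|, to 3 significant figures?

57.0

Checks: |GR| = 25.20 ✓; |RV| = 43.80 ✓.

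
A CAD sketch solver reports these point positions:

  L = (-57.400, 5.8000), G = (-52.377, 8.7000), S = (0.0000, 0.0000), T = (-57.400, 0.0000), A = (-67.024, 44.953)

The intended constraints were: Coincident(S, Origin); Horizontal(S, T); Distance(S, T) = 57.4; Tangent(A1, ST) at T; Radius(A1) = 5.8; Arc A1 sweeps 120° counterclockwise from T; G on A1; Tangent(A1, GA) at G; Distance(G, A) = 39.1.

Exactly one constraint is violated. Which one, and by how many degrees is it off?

Tangent(A1, GA) at G — off by 8.00°.

S = (0.00, 0.00) ✓; S.y = 0.00, T.y = 0.00 ✓; |ST| = 57.40 ✓; ∠(LT, TS) = 90.00° ✓; |LT| = 5.800 ✓; bearing(L→G) − bearing(L→T) = 120.0° ✓; |LG| = 5.800 ✓; ∠(LG, GA) = 98.00° ✗; |GA| = 39.10 ✓.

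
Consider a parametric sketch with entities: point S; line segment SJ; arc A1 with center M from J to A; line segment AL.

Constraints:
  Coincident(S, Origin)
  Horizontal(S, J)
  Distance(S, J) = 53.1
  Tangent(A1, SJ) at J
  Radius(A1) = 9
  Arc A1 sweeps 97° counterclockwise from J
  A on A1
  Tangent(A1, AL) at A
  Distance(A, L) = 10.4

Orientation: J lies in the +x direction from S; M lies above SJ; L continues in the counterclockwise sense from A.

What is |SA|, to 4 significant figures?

62.85

The tangent condition forces MJ to be normal to SJ, so M = J + (0, 9) = (53.10, 9.000). On A1, J sits at bearing -90° from M; a 97° counterclockwise sweep puts A at bearing 7°, so A = M + 9.0·(cos 7°, sin 7°) = (62.03, 10.10). Then |SA| = |A − S| = 62.85.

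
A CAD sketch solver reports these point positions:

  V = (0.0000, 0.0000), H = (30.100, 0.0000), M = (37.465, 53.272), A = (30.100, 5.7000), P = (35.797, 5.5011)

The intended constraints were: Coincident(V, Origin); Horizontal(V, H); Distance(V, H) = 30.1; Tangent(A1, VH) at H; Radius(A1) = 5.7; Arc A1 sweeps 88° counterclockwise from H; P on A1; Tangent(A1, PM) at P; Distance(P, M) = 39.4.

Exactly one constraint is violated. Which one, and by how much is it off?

Distance(P, M) = 39.4 — off by 8.40.

V = (0.00, 0.00) ✓; V.y = 0.00, H.y = 0.00 ✓; |VH| = 30.10 ✓; ∠(AH, HV) = 90.00° ✓; |AH| = 5.700 ✓; bearing(A→P) − bearing(A→H) = 88.00° ✓; |AP| = 5.700 ✓; ∠(AP, PM) = 90.00° ✓; |PM| = 47.80 ✗.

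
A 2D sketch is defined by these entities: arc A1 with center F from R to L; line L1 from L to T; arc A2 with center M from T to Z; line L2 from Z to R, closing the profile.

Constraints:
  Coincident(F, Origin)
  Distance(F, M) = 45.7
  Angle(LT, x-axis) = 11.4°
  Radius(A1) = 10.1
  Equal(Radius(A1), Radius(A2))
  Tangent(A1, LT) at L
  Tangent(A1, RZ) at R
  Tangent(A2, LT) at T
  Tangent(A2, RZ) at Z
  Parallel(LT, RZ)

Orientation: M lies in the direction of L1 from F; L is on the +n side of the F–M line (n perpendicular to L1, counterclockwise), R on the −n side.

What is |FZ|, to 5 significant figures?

46.803

Tangency of A1 to both parallel lines with radius 10.1 puts L and R at F ± 10.1·n: L = (-1.9963, 9.9007), R = (1.9963, -9.9007). Equal radii place T and Z the same way about M: T = M + 10.1·n = (42.802, 18.934), Z = M − 10.1·n = (46.795, -0.86780). Then |FZ| = |Z − F| = 46.803.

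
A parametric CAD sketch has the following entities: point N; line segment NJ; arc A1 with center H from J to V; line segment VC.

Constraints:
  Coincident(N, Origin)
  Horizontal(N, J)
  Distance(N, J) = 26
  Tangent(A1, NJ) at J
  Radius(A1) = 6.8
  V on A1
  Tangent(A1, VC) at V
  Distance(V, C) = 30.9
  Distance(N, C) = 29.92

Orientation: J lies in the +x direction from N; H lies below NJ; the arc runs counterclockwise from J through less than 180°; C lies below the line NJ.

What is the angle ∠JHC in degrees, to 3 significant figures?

136°

Checks: N = (0.00, 0.00) ✓; |HV| = 6.800 ✓; ∠(HV, VC) = 90.00° ✓; |VC| = 30.90 ✓; |NC| = 29.92 ✓.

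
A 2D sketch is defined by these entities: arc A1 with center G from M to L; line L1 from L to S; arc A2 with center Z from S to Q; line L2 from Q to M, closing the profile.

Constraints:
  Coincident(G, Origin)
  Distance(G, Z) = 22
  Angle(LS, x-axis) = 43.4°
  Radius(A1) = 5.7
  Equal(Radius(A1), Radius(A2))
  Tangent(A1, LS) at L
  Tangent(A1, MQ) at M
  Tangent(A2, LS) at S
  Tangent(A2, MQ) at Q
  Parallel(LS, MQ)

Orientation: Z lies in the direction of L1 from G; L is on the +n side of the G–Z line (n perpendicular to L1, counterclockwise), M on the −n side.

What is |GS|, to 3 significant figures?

22.7

The slot axis is L1's direction at 43.4°, so u = (cos 43.4°, sin 43.4°) = (0.727, 0.687) and n = (−sin 43.4°, cos 43.4°) = (-0.687, 0.727). G is at the origin and Z lies 22.0 along u from G, so Z = 22.0·u = (16.0, 15.1). Tangency of A1 to both parallel lines with radius 5.7 puts L and M at G ± 5.7·n: L = (-3.92, 4.14), M = (3.92, -4.14). Equal radii place S and Q the same way about Z: S = Z + 5.7·n = (12.1, 19.3), Q = Z − 5.7·n = (19.9, 11.0). Then |GS| = |S − G| = 22.7.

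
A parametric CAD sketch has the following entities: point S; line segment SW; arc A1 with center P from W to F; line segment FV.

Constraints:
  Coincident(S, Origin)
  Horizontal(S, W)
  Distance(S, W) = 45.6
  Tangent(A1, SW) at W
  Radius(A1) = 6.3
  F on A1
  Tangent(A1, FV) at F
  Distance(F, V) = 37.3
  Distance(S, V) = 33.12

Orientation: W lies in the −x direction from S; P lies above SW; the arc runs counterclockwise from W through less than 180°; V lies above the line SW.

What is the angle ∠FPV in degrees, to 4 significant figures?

80.41°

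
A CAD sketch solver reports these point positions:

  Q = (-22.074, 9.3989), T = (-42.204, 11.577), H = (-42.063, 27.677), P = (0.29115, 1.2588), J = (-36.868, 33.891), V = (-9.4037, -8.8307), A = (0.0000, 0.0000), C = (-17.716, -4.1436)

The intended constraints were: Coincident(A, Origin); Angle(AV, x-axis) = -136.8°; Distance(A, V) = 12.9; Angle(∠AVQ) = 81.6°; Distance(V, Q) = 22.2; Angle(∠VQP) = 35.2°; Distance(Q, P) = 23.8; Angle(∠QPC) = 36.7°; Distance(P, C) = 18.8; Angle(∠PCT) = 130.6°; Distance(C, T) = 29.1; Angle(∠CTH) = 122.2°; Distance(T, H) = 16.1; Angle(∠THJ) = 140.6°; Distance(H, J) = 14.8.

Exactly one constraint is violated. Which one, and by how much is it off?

Distance(H, J) = 14.8 — off by 6.70.

A = (0.00, 0.00) ✓; AV at -136.8° ✓; |AV| = 12.90 ✓; ∠AVQ = 81.60° ✓; |VQ| = 22.20 ✓; ∠VQP = 35.20° ✓; |QP| = 23.80 ✓; ∠QPC = 36.70° ✓; |PC| = 18.80 ✓; ∠PCT = 130.6° ✓; |CT| = 29.10 ✓; ∠CTH = 122.2° ✓; |TH| = 16.10 ✓; ∠THJ = 140.6° ✓; |HJ| = 8.099 ✗.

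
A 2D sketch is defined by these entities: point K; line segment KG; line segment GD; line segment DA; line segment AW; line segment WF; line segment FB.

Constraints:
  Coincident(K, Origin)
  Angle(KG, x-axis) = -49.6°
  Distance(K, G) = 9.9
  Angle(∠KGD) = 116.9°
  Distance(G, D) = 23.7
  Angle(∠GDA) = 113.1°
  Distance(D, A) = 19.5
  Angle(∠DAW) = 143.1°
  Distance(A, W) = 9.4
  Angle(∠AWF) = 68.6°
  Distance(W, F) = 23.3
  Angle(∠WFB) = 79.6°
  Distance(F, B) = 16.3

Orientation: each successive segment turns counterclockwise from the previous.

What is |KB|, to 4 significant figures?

27.01

∠AWF = 68.6° gives WF at -131.3° from the x-axis; with |WF| = 23.3, F = (13.02, 8.069). ∠WFB = 79.6° gives FB at -30.90° from the x-axis; with |FB| = 16.3, B = (27.01, -0.3018). Then |KB| = |B − K| = 27.01.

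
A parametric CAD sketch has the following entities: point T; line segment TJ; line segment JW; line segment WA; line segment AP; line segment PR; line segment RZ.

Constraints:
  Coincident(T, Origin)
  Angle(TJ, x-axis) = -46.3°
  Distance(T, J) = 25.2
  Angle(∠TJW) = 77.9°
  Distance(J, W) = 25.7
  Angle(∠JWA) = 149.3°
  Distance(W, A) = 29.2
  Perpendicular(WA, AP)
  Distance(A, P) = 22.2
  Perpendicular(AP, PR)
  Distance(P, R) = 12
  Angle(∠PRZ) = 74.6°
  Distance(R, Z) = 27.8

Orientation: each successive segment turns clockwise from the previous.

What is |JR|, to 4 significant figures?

40.33

T is at the origin; TJ runs at -46.3° with length 25.2, so J = (17.41, -18.22). ∠TJW = 77.9° gives JW at -148.4° from the x-axis; with |JW| = 25.7, W = (-4.479, -31.69). ∠JWA = 149.3° gives WA at -179.1° from the x-axis; with |WA| = 29.2, A = (-33.68, -32.14). The perpendicularity gives AP at right angles to WA, so AP runs at 90.90°; with |AP| = 22.2, P = (-34.02, -9.947). AP ⟂ PR, so PR runs at 0.9000°; with |PR| = 12.0, R = (-22.03, -9.758). Then |JR| = |R − J| = 40.33.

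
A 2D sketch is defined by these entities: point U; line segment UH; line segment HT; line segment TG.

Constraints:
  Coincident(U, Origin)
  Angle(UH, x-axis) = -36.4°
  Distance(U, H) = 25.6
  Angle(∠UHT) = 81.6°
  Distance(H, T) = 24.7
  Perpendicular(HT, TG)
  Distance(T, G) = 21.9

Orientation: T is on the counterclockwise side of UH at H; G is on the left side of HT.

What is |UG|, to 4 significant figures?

21.24

∠UHT = 81.6°, so HT runs at -36.4° + (180° − 81.6°) = 62.00° from the x-axis; with |HT| = 24.7, T = H + 24.7·(cos 62.00°, sin 62.00°) = (32.20, 6.617). The perpendicularity gives TG at right angles to HT; with |TG| = 21.9 on the left of HT, G = T + 21.9·(-0.8829, 0.4695) = (12.86, 16.90). Then |UG| = |G − U| = 21.24.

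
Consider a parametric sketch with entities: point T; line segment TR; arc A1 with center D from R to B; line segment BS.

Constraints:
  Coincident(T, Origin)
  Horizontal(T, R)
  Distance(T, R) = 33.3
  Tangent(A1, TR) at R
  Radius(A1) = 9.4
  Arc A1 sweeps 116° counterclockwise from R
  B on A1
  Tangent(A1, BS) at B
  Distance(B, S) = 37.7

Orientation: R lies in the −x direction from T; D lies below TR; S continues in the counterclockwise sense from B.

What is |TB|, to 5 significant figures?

43.883

T is at the origin; TR is horizontal with |TR| = 33.3 and R on the −x side, so R = (-33.300, 0.0000). A1 meets TR tangentially, so DR is at right angles to TR, so D = R + (0, -9.4) = (-33.300, -9.4000). On A1, R sits at bearing 90° from D; a 116° counterclockwise sweep puts B at bearing 206°, so B = D + 9.4·(cos 206°, sin 206°) = (-41.749, -13.521). Then |TB| = |B − T| = 43.883.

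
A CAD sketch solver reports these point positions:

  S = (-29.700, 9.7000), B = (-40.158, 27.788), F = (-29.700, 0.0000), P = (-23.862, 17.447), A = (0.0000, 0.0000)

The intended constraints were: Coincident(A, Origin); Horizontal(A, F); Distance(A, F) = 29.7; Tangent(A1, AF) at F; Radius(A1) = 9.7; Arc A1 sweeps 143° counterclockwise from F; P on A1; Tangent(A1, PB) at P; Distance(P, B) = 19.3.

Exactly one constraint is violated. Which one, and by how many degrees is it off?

Tangent(A1, PB) at P — off by 4.60°.

A = (0.00, 0.00) ✓; A.y = 0.00, F.y = 0.00 ✓; |AF| = 29.70 ✓; ∠(SF, FA) = 90.00° ✓; |SF| = 9.700 ✓; bearing(S→P) − bearing(S→F) = 143.0° ✓; |SP| = 9.700 ✓; ∠(SP, PB) = 85.40° ✗; |PB| = 19.30 ✓.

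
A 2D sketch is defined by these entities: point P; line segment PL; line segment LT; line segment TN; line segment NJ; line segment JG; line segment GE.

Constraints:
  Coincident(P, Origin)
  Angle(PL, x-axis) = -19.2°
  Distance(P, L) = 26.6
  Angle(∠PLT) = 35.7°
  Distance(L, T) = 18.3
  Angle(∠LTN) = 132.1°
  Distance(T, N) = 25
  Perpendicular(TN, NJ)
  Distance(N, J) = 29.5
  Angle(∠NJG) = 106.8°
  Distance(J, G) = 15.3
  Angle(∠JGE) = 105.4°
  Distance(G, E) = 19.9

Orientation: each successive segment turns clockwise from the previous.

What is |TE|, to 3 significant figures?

17.1

P is at the origin; PL runs at -19.2° with length 26.6, so L = (25.1, -8.75). ∠PLT = 35.7° gives LT at -164° from the x-axis; with |LT| = 18.3, T = (7.57, -13.9). ∠LTN = 132.1° gives TN at 149° from the x-axis; with |TN| = 25.0, N = (-13.8, -0.920). TN ⟂ NJ, so NJ runs at 58.6°; with |NJ| = 29.5, J = (1.61, 24.3). ∠NJG = 106.8° gives JG at -14.6° from the x-axis; with |JG| = 15.3, G = (16.4, 20.4). ∠JGE = 105.4° gives GE at -89.2° from the x-axis; with |GE| = 19.9, E = (16.7, 0.505). Then |TE| = |E − T| = 17.1.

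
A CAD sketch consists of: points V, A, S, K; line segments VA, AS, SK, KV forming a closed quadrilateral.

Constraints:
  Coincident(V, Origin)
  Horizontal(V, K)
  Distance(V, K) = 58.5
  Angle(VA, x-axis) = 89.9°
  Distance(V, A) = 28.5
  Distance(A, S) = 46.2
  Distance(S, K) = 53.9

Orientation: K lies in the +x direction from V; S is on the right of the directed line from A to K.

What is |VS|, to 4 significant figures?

18.64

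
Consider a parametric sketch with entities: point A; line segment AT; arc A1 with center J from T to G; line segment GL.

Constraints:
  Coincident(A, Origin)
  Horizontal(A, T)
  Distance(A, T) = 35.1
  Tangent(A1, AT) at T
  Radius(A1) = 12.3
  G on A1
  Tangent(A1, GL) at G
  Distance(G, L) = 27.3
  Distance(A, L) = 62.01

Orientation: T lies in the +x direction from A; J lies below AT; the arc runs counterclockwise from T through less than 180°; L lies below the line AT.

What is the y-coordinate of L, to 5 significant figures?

-39.362

A is at the origin; AT is horizontal with |AT| = 35.1 and T on the +x side, so T = (35.100, 0.0000). Since A1 is tangent to AT there, JT ⟂ AT, so J = T + (0, -12.3) = (35.100, -12.300). Since JG ⟂ GL (tangency), |JL| = √(12.3² + 27.3²) = 29.943 regardless of where G sits on A1. So L lies on both circle(A, 62.01) and circle(J, 29.943); the below-AT intersection is L = (47.915, -39.362). G is the foot of the tangent from L: G = (27.127, -21.666).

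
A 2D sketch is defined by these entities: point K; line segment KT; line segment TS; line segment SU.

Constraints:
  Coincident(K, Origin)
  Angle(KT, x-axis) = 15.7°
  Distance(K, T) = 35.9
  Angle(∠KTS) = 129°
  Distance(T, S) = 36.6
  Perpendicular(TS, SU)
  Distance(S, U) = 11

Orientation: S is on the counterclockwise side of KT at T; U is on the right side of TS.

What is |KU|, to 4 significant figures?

70.83

K is at the origin; KT runs at 15.7° with length 35.9, so T = 35.9·(cos 15.7°, sin 15.7°) = (34.56, 9.715). ∠KTS = 129.0°, so TS runs at 15.7° + (180° − 129.0°) = 66.70° from the x-axis; with |TS| = 36.6, S = T + 36.6·(cos 66.70°, sin 66.70°) = (49.04, 43.33). TS ⟂ SU; with |SU| = 11.0 on the right of TS, U = S + 11.0·(0.9184, -0.3955) = (59.14, 38.98). Then |KU| = |U − K| = 70.83.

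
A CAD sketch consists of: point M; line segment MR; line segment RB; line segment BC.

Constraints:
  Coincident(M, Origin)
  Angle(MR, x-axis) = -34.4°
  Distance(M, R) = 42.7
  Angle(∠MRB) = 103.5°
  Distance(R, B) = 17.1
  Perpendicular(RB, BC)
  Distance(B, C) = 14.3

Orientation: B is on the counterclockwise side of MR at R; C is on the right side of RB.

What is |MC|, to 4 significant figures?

62.04

M is at the origin; MR runs at -34.4° with length 42.7, so R = 42.7·(cos -34.4°, sin -34.4°) = (35.23, -24.12). ∠MRB = 103.5°, so RB runs at -34.4° + (180° − 103.5°) = 42.10° from the x-axis; with |RB| = 17.1, B = R + 17.1·(cos 42.10°, sin 42.10°) = (47.92, -12.66). RB ⟂ BC; with |BC| = 14.3 on the right of RB, C = B + 14.3·(0.6704, -0.7420) = (57.51, -23.27). Then |MC| = |C − M| = 62.04.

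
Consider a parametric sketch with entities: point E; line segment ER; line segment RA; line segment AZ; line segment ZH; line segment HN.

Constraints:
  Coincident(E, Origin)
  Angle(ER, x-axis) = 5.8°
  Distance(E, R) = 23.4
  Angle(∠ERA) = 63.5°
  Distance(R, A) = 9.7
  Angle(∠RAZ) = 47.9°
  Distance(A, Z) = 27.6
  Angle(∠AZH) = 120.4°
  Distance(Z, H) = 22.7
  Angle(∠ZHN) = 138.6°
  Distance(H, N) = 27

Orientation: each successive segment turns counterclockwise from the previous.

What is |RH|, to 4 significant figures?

34.86

∠RAZ = 47.9° gives AZ at -105.6° from the x-axis; with |AZ| = 27.6, Z = (10.67, -16.02). ∠AZH = 120.4° gives ZH at -46.00° from the x-axis; with |ZH| = 22.7, H = (26.44, -32.35). Then |RH| = |H − R| = 34.86.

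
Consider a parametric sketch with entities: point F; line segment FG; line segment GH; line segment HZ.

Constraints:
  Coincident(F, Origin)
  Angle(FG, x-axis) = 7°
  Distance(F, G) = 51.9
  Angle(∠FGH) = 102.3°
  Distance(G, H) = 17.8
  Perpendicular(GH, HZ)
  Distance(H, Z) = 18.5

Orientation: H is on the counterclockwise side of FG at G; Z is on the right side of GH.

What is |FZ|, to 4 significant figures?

74.98

F is at the origin; FG runs at 7.0° with length 51.9, so G = 51.9·(cos 7.0°, sin 7.0°) = (51.51, 6.325). ∠FGH = 102.3°, so GH runs at 7.0° + (180° − 102.3°) = 84.70° from the x-axis; with |GH| = 17.8, H = G + 17.8·(cos 84.70°, sin 84.70°) = (53.16, 24.05). GH ⟂ HZ; with |HZ| = 18.5 on the right of GH, Z = H + 18.5·(0.9957, -0.09237) = (71.58, 22.34). Then |FZ| = |Z − F| = 74.98.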